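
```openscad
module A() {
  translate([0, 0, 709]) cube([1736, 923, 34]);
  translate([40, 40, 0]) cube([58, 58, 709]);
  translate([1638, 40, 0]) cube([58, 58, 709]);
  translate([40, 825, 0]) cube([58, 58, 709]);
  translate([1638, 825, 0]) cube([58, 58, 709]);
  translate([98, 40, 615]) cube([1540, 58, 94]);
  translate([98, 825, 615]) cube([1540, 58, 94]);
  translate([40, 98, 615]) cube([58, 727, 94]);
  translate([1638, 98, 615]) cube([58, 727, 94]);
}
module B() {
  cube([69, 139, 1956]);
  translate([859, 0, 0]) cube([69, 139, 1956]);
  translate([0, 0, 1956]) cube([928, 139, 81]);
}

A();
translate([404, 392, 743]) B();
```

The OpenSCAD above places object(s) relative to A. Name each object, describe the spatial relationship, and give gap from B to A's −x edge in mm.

A is a table. B is a door frame. The door frame is on top of the table, centred. The gap from the door frame to the table's −x edge is 404 mm.

The door frame's min-x is at 404; the table's min-x is 0; gap = 404 mm.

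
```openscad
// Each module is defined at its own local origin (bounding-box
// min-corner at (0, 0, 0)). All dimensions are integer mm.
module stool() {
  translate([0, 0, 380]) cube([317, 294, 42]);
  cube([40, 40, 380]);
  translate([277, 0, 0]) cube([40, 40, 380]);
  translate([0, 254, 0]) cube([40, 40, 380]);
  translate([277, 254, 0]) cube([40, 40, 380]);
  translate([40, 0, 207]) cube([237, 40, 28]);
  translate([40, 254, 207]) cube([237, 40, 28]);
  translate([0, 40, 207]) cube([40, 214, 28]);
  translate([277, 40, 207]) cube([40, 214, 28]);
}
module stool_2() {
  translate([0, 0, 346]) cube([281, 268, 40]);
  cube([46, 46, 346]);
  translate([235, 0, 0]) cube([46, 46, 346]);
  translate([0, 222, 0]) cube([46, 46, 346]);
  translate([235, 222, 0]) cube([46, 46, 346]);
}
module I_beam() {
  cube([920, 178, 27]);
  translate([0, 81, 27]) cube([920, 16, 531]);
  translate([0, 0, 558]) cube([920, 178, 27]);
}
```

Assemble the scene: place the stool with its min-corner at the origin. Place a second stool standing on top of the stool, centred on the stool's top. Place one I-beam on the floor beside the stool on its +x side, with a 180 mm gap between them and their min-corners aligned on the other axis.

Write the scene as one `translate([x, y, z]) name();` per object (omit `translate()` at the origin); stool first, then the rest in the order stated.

stool();
translate([18, 13, 422]) stool_2();
translate([497, 0, 0]) I_beam();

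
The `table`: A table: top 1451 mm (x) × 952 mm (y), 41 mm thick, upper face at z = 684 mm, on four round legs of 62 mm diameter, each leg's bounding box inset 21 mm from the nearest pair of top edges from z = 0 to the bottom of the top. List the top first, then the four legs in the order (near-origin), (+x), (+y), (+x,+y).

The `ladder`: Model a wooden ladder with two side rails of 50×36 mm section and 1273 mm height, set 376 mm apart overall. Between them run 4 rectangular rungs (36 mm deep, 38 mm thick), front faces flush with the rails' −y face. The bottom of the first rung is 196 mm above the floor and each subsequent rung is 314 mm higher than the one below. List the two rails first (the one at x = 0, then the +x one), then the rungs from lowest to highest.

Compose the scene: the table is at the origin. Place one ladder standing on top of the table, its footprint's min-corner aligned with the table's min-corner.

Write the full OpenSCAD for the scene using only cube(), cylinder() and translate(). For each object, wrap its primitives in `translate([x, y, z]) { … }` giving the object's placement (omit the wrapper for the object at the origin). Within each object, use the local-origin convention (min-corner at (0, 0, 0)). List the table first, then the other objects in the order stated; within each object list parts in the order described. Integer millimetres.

translate([0, 0, 643]) cube([1451, 952, 41]);
translate([52, 52, 0]) cylinder(h = 643, r = 31);
translate([1399, 52, 0]) cylinder(h = 643, r = 31);
translate([52, 900, 0]) cylinder(h = 643, r = 31);
translate([1399, 900, 0]) cylinder(h = 643, r = 31);
translate([0, 0, 684]) {
  cube([50, 36, 1273]);
  translate([326, 0, 0]) cube([50, 36, 1273]);
  translate([50, 0, 196]) cube([276, 36, 38]);
  translate([50, 0, 510]) cube([276, 36, 38]);
  translate([50, 0, 824]) cube([276, 36, 38]);
  translate([50, 0, 1138]) cube([276, 36, 38]);
}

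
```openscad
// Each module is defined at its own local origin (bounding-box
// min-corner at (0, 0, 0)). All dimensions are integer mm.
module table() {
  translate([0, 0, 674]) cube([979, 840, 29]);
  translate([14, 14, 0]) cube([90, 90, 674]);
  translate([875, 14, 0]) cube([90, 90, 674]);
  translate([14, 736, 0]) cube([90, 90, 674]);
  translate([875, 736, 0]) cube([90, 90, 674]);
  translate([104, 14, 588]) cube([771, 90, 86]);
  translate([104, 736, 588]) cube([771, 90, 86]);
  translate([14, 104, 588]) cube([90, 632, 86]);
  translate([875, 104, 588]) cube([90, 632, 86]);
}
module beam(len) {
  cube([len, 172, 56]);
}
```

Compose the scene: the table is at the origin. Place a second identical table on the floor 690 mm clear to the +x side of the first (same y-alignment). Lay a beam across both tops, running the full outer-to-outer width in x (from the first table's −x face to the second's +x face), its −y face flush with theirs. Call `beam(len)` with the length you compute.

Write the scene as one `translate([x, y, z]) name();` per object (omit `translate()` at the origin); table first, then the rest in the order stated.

table();
translate([1669, 0, 0]) table();
translate([0, 0, 703]) beam(2648);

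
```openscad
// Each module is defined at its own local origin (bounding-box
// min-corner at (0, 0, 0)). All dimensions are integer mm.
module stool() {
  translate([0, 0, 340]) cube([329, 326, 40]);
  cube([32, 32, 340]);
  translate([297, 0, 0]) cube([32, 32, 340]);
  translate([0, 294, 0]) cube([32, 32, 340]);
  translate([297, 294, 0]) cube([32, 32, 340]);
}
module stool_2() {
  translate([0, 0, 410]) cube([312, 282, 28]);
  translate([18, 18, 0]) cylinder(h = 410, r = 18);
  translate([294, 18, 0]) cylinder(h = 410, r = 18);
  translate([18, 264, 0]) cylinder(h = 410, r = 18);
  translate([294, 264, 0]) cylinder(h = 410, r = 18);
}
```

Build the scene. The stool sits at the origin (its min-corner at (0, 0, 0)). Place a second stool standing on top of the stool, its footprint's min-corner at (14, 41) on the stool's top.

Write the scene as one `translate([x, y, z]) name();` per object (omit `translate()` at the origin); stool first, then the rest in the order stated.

stool();
translate([14, 41, 380]) stool_2();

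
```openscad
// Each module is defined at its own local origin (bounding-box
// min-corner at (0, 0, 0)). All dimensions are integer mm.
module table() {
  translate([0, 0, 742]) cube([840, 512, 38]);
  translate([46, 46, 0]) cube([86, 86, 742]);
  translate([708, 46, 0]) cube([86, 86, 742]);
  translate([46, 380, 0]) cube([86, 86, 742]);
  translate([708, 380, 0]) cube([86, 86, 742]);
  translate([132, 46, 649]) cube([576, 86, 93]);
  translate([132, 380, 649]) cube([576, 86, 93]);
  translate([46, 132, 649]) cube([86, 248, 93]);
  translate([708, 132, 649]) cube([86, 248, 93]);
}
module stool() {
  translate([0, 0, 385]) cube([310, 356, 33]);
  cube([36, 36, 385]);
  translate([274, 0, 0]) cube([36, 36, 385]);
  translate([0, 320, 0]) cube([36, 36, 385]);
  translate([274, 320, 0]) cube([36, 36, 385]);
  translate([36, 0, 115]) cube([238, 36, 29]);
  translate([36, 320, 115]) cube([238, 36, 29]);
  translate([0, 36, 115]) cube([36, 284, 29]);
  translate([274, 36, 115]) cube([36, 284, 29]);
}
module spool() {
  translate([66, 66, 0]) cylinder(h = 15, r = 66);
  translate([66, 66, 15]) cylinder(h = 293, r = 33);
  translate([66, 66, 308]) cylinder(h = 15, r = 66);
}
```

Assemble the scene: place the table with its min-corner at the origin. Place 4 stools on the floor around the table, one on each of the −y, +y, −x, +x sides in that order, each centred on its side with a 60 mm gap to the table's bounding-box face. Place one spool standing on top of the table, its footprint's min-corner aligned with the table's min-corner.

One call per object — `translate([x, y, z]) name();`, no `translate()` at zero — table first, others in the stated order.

table();
translate([265, -416, 0]) stool();
translate([265, 572, 0]) stool();
translate([-370, 78, 0]) stool();
translate([900, 78, 0]) stool();
translate([0, 0, 780]) spool();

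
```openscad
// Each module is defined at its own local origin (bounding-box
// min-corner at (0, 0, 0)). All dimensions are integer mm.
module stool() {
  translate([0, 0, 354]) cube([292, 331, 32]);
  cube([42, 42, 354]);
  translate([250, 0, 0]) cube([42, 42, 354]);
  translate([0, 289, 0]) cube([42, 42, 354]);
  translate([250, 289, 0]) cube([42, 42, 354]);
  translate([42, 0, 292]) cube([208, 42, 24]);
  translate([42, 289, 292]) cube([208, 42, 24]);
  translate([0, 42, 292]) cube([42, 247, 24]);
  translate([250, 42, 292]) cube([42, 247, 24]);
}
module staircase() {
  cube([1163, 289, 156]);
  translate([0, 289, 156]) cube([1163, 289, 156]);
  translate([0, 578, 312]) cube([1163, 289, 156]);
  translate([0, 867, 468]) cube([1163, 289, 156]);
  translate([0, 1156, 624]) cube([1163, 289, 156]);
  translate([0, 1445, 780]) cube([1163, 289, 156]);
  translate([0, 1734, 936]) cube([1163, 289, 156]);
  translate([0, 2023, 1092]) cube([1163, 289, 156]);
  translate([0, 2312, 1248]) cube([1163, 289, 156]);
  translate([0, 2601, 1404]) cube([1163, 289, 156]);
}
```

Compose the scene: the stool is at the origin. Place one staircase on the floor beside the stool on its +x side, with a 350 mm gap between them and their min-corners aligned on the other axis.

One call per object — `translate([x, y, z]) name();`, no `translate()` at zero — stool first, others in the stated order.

stool();
translate([642, 0, 0]) staircase();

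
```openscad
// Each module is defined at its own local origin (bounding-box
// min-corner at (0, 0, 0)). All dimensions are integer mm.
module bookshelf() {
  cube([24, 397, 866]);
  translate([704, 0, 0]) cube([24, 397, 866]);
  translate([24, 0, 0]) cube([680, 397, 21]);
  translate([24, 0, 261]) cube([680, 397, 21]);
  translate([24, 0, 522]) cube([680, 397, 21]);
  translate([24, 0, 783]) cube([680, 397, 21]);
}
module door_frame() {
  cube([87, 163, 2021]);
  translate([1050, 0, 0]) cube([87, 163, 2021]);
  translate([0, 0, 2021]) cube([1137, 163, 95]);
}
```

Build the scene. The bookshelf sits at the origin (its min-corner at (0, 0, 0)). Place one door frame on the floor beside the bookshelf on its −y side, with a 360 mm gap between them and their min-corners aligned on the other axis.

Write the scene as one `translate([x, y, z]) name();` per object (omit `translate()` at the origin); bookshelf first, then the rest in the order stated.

bookshelf();
translate([0, -523, 0]) door_frame();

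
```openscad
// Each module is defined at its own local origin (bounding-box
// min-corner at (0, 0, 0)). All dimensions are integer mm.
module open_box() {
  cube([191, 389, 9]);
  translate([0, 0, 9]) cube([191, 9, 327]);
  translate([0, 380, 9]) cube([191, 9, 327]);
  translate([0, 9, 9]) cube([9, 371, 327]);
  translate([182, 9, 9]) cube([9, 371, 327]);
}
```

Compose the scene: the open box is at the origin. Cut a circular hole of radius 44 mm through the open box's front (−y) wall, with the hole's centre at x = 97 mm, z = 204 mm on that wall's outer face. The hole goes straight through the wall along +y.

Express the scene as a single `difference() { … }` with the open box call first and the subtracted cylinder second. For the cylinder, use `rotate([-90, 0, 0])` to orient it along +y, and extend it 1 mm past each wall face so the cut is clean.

difference() {
  open_box();
  translate([97, -1, 204]) rotate([-90, 0, 0]) cylinder(h = 11, r = 44);
}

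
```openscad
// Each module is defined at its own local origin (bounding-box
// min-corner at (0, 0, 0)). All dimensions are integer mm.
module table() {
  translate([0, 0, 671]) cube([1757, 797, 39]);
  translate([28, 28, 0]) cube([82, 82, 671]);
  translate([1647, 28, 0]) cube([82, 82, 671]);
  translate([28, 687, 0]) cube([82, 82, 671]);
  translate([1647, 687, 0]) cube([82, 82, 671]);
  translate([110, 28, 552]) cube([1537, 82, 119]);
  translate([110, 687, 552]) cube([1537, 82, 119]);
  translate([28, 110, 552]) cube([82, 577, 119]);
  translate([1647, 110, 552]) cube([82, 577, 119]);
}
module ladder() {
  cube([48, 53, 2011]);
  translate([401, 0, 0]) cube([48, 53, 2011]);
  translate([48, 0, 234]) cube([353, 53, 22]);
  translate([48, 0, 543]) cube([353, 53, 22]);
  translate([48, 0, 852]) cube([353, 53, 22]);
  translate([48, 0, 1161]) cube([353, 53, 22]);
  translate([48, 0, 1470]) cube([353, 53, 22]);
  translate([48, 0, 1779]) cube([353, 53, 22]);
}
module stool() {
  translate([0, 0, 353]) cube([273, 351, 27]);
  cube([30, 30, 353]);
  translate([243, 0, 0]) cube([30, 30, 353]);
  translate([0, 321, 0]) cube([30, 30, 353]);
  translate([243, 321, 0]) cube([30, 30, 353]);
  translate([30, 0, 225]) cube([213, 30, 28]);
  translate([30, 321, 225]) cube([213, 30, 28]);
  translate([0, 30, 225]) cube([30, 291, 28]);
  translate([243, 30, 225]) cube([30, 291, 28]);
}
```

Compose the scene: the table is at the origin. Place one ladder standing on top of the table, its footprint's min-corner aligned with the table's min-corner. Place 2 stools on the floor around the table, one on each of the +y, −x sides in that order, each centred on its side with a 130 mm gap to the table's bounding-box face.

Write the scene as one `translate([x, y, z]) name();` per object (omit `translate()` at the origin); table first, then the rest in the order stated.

table();
translate([0, 0, 710]) ladder();
translate([742, 927, 0]) stool();
translate([-403, 223, 0]) stool();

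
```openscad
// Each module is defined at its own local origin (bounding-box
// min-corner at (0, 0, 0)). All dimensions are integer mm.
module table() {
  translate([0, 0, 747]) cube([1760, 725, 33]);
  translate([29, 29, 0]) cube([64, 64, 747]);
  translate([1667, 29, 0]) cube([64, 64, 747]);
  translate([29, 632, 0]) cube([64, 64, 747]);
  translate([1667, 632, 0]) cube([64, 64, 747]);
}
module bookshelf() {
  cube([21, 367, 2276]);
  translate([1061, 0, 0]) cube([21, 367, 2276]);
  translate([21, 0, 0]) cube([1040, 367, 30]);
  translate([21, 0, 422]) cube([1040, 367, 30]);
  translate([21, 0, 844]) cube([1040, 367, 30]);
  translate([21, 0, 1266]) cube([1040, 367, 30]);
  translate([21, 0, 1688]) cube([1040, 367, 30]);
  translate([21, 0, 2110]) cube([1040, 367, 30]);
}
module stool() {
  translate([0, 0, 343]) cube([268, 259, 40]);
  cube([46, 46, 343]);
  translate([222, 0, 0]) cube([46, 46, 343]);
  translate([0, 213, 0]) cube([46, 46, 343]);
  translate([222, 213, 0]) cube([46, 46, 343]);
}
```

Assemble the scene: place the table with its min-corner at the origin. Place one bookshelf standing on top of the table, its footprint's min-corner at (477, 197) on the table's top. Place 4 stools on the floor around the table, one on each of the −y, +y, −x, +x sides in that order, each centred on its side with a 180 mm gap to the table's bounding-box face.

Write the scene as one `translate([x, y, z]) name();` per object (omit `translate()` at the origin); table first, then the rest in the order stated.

table();
translate([477, 197, 780]) bookshelf();
translate([746, -439, 0]) stool();
translate([746, 905, 0]) stool();
translate([-448, 233, 0]) stool();
translate([1940, 233, 0]) stool();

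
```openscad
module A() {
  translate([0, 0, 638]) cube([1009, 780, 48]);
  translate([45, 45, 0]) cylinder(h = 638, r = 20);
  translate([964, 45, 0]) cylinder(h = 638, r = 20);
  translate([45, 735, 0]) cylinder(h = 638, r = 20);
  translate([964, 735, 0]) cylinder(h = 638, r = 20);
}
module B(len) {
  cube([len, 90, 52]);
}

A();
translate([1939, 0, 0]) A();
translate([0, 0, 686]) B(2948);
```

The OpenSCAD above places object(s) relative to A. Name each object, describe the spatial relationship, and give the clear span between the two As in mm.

A is a table. B is a beam. A beam spans the tops of two tables. The clear span between the two tables is 930 mm.

Second table starts at x = 1939; first ends at x = 1009; clear span = 1939 − 1009 = 930 mm.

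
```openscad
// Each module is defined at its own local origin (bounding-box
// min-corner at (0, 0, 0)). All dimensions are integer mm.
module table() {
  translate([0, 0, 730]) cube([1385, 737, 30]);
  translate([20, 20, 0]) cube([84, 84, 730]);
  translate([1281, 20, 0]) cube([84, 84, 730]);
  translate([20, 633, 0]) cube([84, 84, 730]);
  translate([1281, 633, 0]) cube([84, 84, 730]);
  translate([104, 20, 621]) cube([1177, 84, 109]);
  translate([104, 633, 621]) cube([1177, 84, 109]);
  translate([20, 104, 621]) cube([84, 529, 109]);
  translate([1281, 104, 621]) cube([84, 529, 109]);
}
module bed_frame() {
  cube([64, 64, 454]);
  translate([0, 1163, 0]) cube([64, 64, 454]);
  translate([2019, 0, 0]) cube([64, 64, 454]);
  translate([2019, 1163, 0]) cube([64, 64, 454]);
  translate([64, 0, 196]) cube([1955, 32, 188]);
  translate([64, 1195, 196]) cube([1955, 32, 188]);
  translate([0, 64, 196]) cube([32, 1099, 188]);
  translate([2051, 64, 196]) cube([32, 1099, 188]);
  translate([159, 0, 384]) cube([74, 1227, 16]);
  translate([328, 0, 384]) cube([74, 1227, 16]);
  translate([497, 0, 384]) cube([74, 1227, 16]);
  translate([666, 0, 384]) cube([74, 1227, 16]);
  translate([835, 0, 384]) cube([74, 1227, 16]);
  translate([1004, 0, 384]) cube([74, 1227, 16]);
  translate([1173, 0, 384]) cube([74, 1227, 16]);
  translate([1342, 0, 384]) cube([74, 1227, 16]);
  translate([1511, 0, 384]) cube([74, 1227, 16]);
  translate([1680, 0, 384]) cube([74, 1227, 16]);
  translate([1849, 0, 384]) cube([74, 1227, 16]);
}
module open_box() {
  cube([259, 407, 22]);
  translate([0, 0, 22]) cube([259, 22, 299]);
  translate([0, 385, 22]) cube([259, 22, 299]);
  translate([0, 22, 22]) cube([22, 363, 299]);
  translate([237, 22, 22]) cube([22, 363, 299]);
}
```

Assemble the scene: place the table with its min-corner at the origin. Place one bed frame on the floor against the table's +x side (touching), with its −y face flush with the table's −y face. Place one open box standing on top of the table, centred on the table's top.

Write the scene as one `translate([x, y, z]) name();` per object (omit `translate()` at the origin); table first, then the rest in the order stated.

table();
translate([1385, 0, 0]) bed_frame();
translate([563, 165, 760]) open_box();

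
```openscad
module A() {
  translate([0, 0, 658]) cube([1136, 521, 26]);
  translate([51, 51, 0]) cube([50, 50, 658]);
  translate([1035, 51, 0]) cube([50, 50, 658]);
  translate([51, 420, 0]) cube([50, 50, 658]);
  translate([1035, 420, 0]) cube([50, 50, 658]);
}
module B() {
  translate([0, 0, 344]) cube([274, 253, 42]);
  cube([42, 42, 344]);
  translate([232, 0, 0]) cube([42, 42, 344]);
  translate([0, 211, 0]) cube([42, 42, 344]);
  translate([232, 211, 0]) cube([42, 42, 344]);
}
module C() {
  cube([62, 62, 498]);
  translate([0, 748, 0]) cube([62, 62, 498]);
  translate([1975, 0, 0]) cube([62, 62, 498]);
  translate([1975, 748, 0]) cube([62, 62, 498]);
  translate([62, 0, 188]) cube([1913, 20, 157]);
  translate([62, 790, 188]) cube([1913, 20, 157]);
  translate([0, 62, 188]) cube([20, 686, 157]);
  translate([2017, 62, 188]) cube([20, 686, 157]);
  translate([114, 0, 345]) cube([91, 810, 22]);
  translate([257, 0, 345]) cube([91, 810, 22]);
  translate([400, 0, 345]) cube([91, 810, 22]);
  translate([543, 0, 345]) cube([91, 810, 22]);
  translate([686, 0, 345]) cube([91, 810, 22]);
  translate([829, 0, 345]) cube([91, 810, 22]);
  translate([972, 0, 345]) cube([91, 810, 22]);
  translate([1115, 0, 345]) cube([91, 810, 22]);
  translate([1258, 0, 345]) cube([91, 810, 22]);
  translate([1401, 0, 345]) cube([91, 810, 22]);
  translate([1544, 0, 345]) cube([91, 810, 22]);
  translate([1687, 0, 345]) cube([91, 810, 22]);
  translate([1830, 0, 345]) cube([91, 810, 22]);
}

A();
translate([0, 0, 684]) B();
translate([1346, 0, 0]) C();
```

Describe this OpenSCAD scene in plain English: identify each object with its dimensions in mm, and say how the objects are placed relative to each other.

A is a table: top 1136 mm (x) × 521 mm (y), 26 mm thick, upper face at z = 684 mm, on four 50×50 mm square legs, each inset 51 mm from the nearest pair of top edges, running from z = 0 to the bottom of the top.

B is a four-legged stool. The seat is a 274×253×42 mm slab whose top surface is at z = 386 mm; four square legs, each 42×42 mm in cross-section, run from the floor (z = 0) to the underside of the seat, each flush with a corner of the seat.

C is a bed frame 2037 mm long (x) by 810 mm wide (y). Four 62×62 mm corner posts, 498 mm tall, at the corners of the footprint. Four rails of 20 mm thickness and 157 mm height run between adjacent posts with their undersides at z = 188 mm, their outer faces flush with the outside of the frame (the two x-running rails run between the posts' inner faces; the two y-running rails run between the posts' inner faces). 13 slats, each 91 mm wide (x) and 22 mm thick, lie across the top of the two x-running rails, running the full 810 mm width of the frame in y; the slats are evenly spaced along x between the inner faces of the end posts with equal gaps (rounded down to the nearest mm) at the −x end and between each pair — any rounding remainder accumulates at the +x end.

The stool is on top of the table. The bed frame is on the floor beside the table on its +x side.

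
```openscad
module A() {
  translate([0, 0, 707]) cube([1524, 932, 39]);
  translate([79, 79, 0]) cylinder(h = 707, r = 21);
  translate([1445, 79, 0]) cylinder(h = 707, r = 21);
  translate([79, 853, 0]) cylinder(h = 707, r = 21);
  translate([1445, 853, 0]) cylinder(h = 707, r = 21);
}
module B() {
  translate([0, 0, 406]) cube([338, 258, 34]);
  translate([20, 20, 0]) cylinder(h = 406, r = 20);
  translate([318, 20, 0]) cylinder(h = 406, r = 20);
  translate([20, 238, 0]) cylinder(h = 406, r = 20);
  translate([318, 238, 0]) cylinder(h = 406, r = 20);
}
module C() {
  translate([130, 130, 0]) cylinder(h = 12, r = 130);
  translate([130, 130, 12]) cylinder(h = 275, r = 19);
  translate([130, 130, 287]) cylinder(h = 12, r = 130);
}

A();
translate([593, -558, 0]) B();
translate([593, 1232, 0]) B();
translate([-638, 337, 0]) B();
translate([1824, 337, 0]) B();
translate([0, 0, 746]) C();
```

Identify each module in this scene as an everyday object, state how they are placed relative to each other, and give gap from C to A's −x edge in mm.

A is a table. B is a stool. C is a spool. Four stools sit around the table at the −y, +y, −x, +x sides. The spool is on top of the table. The gap from the spool to the table's −x edge is 0 mm.

The spool's min-x is at 0; the table's min-x is 0; gap = 0 mm.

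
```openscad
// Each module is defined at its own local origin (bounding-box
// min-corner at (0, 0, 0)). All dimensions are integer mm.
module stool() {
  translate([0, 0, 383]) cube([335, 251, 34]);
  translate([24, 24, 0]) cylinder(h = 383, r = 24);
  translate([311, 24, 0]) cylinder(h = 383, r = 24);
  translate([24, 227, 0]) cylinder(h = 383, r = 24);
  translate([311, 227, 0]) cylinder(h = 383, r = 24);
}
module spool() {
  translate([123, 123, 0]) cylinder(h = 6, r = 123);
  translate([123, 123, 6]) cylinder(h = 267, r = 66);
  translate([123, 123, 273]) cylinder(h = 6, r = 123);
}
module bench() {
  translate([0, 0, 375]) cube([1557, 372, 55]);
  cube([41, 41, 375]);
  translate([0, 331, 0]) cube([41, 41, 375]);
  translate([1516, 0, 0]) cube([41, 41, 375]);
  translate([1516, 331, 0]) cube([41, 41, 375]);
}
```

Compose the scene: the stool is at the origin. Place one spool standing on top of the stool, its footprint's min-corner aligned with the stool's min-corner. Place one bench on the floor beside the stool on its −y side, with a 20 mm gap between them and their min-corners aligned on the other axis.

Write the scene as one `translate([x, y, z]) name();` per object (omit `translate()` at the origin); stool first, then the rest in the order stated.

stool();
translate([0, 0, 417]) spool();
translate([0, -392, 0]) bench();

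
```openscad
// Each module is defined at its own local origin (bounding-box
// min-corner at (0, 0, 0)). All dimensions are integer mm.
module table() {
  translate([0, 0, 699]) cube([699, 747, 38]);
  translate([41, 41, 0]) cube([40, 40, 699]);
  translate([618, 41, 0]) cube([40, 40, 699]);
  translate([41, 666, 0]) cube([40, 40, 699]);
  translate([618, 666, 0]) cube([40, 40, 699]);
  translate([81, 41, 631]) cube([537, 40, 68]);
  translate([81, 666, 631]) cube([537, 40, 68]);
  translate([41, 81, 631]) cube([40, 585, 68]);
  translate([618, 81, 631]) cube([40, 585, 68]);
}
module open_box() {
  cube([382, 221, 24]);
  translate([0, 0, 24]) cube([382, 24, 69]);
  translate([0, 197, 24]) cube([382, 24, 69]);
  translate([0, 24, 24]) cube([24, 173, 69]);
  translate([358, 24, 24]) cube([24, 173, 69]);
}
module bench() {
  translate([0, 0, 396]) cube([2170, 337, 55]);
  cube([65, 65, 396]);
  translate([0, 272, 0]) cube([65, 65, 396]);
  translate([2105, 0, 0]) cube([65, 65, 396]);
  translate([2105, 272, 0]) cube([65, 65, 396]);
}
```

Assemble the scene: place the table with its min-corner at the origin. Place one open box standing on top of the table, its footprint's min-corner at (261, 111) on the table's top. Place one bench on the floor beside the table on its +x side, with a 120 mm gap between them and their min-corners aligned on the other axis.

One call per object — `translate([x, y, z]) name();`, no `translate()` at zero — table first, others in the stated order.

table();
translate([261, 111, 737]) open_box();
translate([819, 0, 0]) bench();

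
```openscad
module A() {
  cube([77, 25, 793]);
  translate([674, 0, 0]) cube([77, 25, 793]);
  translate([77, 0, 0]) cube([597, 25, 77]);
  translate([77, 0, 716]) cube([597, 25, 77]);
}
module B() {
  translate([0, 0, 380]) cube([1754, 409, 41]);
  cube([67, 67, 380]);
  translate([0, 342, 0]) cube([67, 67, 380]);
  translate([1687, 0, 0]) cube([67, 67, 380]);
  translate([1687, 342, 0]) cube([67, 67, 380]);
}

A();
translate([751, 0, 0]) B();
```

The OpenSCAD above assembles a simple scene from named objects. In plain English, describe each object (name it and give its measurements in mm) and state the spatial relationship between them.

A is a rectangular picture frame lying in the x–z plane (depth along y). The opening is 597 mm wide (x) by 639 mm tall (z), surrounded by a border 77 mm wide on all four sides. The frame is 25 mm deep and is made of two full-height vertical stiles with two horizontal rails fitted between them.

B is a long wooden bench with a 1754 mm (x) × 409 mm (y) seat, 41 mm thick, its top surface 421 mm above the floor. Four 67 mm square legs at the seat corners, flush with the edges, run from z = 0 to the seat underside.

The bench is against the picture frame's +x side, with their −y faces flush.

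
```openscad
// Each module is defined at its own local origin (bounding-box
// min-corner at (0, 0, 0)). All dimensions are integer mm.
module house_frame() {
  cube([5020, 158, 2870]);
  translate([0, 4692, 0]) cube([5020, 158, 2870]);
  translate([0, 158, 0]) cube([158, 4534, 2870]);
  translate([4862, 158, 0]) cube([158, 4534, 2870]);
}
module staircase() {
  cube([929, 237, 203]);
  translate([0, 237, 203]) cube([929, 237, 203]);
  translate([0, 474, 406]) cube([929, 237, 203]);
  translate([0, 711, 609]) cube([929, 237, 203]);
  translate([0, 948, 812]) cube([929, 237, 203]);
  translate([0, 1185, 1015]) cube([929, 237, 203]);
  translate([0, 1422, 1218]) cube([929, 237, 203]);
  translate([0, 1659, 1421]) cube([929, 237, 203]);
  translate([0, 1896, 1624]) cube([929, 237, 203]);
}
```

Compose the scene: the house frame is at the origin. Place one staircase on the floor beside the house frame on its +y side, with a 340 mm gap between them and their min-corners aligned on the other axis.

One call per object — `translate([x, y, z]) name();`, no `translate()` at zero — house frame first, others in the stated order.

house_frame();
translate([0, 5190, 0]) staircase();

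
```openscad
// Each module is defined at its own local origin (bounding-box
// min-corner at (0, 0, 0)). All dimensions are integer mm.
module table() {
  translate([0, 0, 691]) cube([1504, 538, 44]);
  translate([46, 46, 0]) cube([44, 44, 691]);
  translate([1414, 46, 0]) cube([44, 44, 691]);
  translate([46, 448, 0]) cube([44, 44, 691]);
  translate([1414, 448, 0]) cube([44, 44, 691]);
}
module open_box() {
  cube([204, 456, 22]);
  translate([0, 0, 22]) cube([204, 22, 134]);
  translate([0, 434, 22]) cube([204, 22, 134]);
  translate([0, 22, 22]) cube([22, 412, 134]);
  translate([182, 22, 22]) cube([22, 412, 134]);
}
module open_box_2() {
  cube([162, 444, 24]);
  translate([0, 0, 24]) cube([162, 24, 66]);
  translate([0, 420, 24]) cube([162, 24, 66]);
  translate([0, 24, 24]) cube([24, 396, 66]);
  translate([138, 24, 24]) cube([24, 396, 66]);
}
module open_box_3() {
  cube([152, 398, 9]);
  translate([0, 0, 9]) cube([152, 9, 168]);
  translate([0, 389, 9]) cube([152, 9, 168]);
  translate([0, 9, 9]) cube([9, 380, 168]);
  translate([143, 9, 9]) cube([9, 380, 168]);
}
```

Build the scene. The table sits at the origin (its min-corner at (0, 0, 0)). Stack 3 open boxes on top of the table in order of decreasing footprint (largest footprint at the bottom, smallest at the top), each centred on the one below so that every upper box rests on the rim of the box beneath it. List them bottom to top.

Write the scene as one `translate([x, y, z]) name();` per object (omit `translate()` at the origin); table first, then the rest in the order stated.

table();
translate([650, 41, 735]) open_box();
translate([671, 47, 891]) open_box_2();
translate([676, 70, 981]) open_box_3();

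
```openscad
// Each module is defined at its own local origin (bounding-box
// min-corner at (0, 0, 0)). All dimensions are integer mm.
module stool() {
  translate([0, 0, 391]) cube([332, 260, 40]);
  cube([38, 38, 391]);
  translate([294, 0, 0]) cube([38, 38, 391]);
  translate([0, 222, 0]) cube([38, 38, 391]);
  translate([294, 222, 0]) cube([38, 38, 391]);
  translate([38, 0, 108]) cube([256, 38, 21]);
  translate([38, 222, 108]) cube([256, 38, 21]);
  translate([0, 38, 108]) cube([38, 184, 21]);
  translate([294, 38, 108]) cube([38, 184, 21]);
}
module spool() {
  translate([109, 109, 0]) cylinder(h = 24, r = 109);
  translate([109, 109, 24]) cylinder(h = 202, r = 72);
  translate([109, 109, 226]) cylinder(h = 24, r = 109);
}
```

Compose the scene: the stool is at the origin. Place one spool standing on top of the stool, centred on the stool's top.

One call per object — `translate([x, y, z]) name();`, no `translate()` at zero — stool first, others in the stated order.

stool();
translate([57, 21, 431]) spool();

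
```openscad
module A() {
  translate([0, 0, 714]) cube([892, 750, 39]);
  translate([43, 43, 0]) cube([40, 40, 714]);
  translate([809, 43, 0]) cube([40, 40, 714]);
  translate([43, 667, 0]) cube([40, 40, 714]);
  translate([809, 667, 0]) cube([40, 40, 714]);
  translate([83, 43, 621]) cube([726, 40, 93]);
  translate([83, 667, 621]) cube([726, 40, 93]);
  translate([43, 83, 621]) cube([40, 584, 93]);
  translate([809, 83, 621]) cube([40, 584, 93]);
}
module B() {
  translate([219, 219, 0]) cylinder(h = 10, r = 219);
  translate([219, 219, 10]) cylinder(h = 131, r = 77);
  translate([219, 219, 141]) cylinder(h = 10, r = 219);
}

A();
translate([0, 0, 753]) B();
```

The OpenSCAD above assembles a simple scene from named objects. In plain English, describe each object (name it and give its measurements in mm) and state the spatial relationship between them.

A is a rectangular dining table. The top is 892×750×39 mm with its upper surface at z = 753 mm. It stands on four 40×40 mm square legs, each inset 43 mm from the nearest pair of top edges, running from the floor to the underside of the top. Four apron rails, 40 mm thick and 93 mm tall, run between adjacent legs with their top edges flush with the underside of the top and their outer faces flush with the legs' outer faces.

B is a spool: two coaxial disc flanges of radius 219 mm and thickness 10 mm, joined by a core cylinder of radius 77 mm and height 131 mm. The lower flange rests on z = 0 and the three cylinders share a vertical axis.

The spool is on top of the table.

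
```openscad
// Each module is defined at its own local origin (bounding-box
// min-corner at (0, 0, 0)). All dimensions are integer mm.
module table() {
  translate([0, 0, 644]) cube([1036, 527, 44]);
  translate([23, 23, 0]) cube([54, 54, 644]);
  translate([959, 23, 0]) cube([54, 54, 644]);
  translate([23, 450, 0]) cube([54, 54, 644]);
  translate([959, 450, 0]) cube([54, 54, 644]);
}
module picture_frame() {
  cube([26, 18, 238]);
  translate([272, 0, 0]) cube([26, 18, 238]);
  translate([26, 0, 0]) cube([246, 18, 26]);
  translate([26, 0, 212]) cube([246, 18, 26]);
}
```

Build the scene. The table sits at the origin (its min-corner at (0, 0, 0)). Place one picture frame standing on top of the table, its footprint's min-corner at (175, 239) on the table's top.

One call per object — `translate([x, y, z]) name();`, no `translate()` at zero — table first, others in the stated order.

table();
translate([175, 239, 688]) picture_frame();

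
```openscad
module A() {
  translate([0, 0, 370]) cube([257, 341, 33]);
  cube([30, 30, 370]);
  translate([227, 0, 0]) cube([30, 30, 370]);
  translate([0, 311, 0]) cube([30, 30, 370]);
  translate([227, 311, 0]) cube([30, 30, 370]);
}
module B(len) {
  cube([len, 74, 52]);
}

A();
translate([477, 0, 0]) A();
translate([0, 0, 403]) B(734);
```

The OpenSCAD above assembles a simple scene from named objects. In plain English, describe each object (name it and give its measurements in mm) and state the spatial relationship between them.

A is a simple wooden stool: a rectangular seat 257 mm (x) by 341 mm (y), 33 mm thick, top face at z = 403 mm, on four square legs, each 30×30 mm in cross-section. The legs rest on z = 0, each flush with a corner of the seat.

B is a rectangular beam 734 mm long (x), 74 mm deep (y), 52 mm thick (z).

The beam spans the tops of two stools placed 220 mm apart, resting at z = 403 mm.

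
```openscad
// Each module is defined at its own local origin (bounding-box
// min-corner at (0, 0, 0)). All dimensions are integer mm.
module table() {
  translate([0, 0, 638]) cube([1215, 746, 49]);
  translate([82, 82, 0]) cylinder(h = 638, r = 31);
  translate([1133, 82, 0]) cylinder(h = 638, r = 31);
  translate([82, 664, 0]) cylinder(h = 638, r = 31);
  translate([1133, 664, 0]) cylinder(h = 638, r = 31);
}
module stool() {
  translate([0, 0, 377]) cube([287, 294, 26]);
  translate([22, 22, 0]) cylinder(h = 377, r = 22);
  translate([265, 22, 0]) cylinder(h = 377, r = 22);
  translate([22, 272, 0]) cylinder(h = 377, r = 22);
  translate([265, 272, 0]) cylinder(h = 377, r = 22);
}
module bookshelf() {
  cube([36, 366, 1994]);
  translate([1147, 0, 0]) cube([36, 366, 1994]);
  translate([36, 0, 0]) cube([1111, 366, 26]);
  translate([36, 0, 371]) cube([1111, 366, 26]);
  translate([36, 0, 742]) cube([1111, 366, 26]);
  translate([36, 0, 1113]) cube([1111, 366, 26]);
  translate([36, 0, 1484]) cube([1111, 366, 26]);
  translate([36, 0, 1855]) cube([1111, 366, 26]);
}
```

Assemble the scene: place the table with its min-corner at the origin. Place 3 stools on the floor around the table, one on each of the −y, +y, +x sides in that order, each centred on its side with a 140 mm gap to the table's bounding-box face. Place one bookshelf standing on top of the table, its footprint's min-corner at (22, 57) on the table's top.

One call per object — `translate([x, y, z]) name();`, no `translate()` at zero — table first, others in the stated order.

table();
translate([464, -434, 0]) stool();
translate([464, 886, 0]) stool();
translate([1355, 226, 0]) stool();
translate([22, 57, 687]) bookshelf();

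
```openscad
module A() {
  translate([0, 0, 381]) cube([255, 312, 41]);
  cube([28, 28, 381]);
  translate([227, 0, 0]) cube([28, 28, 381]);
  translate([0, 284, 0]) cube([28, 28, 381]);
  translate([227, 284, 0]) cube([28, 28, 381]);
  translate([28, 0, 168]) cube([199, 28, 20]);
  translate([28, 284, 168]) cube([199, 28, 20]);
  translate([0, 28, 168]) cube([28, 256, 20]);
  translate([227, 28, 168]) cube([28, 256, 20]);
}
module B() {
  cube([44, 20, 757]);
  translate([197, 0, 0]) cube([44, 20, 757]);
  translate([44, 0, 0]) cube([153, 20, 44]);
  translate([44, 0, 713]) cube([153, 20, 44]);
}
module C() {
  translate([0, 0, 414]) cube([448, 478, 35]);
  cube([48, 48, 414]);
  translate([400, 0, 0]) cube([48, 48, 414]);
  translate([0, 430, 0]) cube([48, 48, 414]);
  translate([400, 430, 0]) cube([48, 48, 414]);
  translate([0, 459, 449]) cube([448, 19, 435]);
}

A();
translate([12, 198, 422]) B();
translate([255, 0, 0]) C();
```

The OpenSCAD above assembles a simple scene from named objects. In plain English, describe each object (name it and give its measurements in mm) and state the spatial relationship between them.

A is a four-legged stool. The seat is a 255×312×41 mm slab whose top surface is at z = 422 mm; four square legs, each 28×28 mm in cross-section, run from the floor (z = 0) to the underside of the seat, each flush with a corner of the seat. Four stretchers, 28 mm wide and 20 mm tall, connect adjacent legs with their undersides at z = 168 mm, each running between the inner faces of the legs it joins and aligned with the legs' outer faces on the other axis.

B is a rectangular picture frame lying in the x–z plane (depth along y). The opening is 153 mm wide (x) by 669 mm tall (z), surrounded by a border 44 mm wide on all four sides. The frame is 20 mm deep and is made of two full-height vertical stiles with two horizontal rails fitted between them.

C is a chair. The seat is a 448×478×35 mm slab with its top at z = 449 mm, on four 48×48 mm corner legs (flush with the seat edges, standing on z = 0). A flat backrest 19 mm thick, 435 mm tall, spans the full seat width and rises from the seat top along its +y edge, rear face flush with the rear of the seat.

The picture frame is on top of the stool. The chair is against the stool's +x side, with their −y faces flush.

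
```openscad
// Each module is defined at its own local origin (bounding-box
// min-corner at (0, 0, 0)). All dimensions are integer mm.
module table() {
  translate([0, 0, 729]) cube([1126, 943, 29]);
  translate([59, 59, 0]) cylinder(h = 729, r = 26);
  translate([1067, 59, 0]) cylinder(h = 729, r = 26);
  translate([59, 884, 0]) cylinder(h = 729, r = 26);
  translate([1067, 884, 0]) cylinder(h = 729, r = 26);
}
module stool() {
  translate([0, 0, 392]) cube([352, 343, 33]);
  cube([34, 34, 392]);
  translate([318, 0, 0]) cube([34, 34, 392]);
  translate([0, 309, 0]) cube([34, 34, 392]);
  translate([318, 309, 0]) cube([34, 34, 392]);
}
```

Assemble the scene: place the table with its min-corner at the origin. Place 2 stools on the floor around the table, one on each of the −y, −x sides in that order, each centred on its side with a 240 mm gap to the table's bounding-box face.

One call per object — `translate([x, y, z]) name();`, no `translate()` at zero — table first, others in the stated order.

table();
translate([387, -583, 0]) stool();
translate([-592, 300, 0]) stool();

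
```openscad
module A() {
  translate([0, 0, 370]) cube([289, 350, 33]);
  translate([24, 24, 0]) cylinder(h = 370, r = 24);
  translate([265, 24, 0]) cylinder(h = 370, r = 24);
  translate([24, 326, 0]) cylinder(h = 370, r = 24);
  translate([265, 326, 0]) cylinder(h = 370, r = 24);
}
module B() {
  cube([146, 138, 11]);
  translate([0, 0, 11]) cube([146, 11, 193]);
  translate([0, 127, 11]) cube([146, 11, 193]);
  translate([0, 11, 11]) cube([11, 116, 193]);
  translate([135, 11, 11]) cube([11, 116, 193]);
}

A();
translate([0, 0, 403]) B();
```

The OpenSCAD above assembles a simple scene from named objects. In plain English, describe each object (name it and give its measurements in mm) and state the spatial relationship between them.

A is a four-legged stool. The seat is a 289×350×33 mm slab whose top surface is at z = 403 mm; four round legs, each 48 mm in diameter, run from the floor (z = 0) to the underside of the seat, each leg's axis is inset half a diameter from the nearest pair of seat edges (so the leg's bounding box is flush with the corner).

B is an open storage box with external size 146×138×204 mm and wall thickness 11 mm (the base is also 11 mm thick). The base covers the whole footprint; the four walls stand on the base, with the y-facing walls full-width and the x-facing walls fitting between their inner faces.

The open box is on top of the stool.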